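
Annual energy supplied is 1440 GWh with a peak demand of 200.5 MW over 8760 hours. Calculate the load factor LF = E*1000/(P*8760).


LF = 1440 * 1000 / (200.5 * 8760) = 0.8199


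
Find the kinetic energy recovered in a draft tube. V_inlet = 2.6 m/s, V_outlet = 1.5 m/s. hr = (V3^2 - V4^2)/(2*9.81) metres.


hr = (2.6^2 - 1.5^2) / (2*9.81) = 0.2299 m


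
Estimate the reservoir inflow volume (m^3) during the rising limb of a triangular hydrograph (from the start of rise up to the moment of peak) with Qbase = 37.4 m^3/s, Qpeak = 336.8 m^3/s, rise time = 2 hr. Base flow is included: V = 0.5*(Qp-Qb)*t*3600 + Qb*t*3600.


V = 0.5*(336.8 - 37.4)*2*3600 + 37.4*2*3600 = 1.3471e+06 m^3


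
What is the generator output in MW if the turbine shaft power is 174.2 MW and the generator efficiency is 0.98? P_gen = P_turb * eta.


P_gen = 174.2 * 0.98 = 170.7160 MW


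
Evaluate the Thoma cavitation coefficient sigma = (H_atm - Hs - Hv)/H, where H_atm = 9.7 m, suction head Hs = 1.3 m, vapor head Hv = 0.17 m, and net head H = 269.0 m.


sigma = (9.7 - 1.3 - 0.17) / 269.0 = 0.0306


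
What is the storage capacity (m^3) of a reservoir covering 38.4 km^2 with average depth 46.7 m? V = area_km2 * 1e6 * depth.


V = 38.4 * 1e6 * 46.7 = 1.7933e+09 m^3


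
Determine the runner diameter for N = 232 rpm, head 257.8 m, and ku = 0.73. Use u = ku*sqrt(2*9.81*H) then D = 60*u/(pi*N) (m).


u = 0.73 * sqrt(2*9.81*257.8) = 51.9175 m/s
D = 60 * 51.9175 / (pi * 232) = 4.2739 m


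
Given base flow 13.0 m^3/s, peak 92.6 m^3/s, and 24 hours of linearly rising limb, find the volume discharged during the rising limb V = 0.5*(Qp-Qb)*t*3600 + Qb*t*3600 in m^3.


V = 0.5*(92.6 - 13.0)*24*3600 + 13.0*24*3600 = 4.5619e+06 m^3


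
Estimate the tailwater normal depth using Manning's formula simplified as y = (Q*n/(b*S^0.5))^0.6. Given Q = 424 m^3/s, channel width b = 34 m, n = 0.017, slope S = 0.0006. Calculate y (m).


y = (424 * 0.017 / (34 * 0.0006^0.5))^0.6 = 3.6505 m


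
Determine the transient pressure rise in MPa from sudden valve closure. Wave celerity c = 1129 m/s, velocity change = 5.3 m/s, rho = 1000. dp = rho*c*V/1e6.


dp = 1000 * 1129 * 5.3 / 1e6 = 5.9837 MPa


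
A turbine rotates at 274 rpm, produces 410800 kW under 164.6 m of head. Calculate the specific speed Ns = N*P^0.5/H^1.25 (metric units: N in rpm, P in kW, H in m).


Ns = 274 * 410800^0.5 / 164.6^1.25 = 297.8712


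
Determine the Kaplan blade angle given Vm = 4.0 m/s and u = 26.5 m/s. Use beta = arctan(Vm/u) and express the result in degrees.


beta = arctan(4.0 / 26.5) = 8.5836 degrees


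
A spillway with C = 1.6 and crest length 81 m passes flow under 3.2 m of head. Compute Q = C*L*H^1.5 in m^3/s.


Q = 1.6 * 81 * 3.2^1.5 = 741.8737 m^3/s


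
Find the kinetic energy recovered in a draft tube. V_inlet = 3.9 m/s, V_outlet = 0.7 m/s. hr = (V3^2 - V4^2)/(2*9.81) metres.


hr = (3.9^2 - 0.7^2) / (2*9.81) = 0.7503 m


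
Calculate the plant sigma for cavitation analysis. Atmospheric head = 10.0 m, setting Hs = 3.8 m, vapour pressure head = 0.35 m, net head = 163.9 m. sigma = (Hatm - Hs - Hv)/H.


sigma = (10.0 - 3.8 - 0.35) / 163.9 = 0.0357


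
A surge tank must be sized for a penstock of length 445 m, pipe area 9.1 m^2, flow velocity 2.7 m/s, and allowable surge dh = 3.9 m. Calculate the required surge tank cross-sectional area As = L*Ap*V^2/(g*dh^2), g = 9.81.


As = 445 * 9.1 * 2.7^2 / (9.81 * 3.9^2) = 197.8476 m^2


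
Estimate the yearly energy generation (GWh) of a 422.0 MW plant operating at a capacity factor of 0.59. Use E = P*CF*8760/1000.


E = 422.0 * 0.59 * 8760 / 1000 = 2181.0648 GWh


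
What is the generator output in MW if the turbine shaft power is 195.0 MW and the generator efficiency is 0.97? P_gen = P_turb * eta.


P_gen = 195.0 * 0.97 = 189.1500 MW


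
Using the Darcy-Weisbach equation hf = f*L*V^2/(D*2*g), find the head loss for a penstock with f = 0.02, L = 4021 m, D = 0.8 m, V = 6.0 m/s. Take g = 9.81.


hf = 0.02 * 4021 * 6.0^2 / (0.8 * 2 * 9.81) = 184.4495 m


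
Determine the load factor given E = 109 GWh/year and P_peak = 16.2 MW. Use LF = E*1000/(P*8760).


LF = 109 * 1000 / (16.2 * 8760) = 0.7681


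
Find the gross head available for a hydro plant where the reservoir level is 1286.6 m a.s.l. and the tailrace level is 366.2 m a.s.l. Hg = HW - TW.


Hg = 1286.6 - 366.2 = 920.4000 m


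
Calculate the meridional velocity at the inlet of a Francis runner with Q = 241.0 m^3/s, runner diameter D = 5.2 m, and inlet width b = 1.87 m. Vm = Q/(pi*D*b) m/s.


Vm = 241.0 / (pi * 5.2 * 1.87) = 7.8890 m/s


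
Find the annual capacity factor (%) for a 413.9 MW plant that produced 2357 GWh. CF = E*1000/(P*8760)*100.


CF = 2357 * 1000 / (413.9 * 8760) * 100 = 65.0070 %


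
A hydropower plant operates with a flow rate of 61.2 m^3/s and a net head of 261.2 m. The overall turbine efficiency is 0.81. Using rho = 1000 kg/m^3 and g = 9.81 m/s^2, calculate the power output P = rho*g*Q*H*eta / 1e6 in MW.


P = 1000 * 9.81 * 61.2 * 261.2 * 0.81 / 1e6 = 127.0219 MW


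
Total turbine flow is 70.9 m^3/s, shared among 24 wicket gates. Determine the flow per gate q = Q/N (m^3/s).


q = 70.9 / 24 = 2.9542 m^3/s


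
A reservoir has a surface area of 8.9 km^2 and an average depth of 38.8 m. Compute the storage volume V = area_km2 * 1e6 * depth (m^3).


V = 8.9 * 1e6 * 38.8 = 3.4532e+08 m^3


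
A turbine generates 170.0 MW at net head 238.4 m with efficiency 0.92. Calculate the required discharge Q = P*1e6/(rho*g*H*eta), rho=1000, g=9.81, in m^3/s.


Q = 170.0 * 1e6 / (1000 * 9.81 * 238.4 * 0.92) = 79.0107 m^3/s


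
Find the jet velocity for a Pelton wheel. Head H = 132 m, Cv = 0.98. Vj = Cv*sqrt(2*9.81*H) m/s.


Vj = 0.98 * sqrt(2*9.81*132) = 49.8727 m/s


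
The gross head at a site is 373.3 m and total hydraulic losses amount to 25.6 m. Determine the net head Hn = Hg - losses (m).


Hn = 373.3 - 25.6 = 347.7000 m


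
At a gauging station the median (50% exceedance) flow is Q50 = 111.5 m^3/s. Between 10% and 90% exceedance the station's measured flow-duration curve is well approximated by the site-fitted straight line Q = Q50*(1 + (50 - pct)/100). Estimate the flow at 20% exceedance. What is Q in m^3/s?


Q = 111.5 * (1 + (50 - 20)/100) = 144.9500 m^3/s


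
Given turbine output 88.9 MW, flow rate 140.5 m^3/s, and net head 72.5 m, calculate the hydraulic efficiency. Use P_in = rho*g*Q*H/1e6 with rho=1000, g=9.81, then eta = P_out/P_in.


P_in = 1000 * 9.81 * 140.5 * 72.5 / 1e6 = 99.9271 MW
eta = 88.9 / 99.9271 = 0.8896


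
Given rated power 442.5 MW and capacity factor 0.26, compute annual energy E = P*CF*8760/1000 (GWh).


E = 442.5 * 0.26 * 8760 / 1000 = 1007.8380 GWh


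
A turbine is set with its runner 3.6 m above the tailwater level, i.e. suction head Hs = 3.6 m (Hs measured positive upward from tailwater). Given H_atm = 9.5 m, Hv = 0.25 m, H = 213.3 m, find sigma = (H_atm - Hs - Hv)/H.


sigma = (9.5 - 3.6 - 0.25) / 213.3 = 0.0265


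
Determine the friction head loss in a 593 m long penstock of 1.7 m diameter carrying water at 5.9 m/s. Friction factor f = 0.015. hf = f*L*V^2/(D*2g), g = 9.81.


hf = 0.015 * 593 * 5.9^2 / (1.7 * 2 * 9.81) = 9.2833 m


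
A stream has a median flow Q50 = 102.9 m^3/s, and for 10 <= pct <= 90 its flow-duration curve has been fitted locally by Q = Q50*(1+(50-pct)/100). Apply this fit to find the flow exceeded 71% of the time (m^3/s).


Q = 102.9 * (1 + (50 - 71)/100) = 81.2910 m^3/s


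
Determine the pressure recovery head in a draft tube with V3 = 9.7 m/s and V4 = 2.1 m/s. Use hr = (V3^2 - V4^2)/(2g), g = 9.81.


hr = (9.7^2 - 2.1^2) / (2*9.81) = 4.5708 m


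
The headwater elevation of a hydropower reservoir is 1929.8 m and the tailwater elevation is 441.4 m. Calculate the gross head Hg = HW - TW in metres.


Hg = 1929.8 - 441.4 = 1488.4000 m


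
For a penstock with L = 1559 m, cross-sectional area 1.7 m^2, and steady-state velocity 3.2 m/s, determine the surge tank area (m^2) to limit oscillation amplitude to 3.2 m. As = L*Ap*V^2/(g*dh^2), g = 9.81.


As = 1559 * 1.7 * 3.2^2 / (9.81 * 3.2^2) = 270.1631 m^2


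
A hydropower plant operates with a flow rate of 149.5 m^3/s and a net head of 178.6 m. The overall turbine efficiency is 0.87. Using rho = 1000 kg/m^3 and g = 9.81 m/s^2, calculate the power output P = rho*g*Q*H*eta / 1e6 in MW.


P = 1000 * 9.81 * 149.5 * 178.6 * 0.87 / 1e6 = 227.8825 MW


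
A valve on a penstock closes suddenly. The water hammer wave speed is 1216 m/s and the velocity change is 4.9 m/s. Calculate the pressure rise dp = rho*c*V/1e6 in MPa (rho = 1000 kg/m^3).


dp = 1000 * 1216 * 4.9 / 1e6 = 5.9584 MPa


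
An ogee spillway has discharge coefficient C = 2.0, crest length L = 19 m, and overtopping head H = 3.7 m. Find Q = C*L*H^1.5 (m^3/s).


Q = 2.0 * 19 * 3.7^1.5 = 270.4495 m^3/s


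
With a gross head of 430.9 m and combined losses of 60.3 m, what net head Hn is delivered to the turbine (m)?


Hn = 430.9 - 60.3 = 370.6000 m


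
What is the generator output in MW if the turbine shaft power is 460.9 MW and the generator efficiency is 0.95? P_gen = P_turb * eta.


P_gen = 460.9 * 0.95 = 437.8550 MW


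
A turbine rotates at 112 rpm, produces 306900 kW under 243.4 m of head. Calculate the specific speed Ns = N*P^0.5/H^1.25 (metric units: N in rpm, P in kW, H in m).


Ns = 112 * 306900^0.5 / 243.4^1.25 = 64.5380


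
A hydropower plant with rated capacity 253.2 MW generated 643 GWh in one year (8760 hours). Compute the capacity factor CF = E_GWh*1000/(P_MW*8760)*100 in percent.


CF = 643 * 1000 / (253.2 * 8760) * 100 = 28.9897 %


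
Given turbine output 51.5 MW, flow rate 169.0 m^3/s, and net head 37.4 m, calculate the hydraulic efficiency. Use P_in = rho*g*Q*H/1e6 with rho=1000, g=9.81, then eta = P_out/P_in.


P_in = 1000 * 9.81 * 169.0 * 37.4 / 1e6 = 62.0051 MW
eta = 51.5 / 62.0051 = 0.8306


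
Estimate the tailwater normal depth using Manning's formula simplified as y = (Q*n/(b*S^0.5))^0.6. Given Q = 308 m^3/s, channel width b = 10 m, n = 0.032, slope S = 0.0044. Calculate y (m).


y = (308 * 0.032 / (10 * 0.0044^0.5))^0.6 = 5.0488 m


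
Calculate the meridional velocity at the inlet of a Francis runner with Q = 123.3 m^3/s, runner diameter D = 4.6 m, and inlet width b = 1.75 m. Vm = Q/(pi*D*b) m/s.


Vm = 123.3 / (pi * 4.6 * 1.75) = 4.8755 m/s


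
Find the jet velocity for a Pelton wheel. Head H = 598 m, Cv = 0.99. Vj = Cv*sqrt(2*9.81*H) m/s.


Vj = 0.99 * sqrt(2*9.81*598) = 107.2347 m/s


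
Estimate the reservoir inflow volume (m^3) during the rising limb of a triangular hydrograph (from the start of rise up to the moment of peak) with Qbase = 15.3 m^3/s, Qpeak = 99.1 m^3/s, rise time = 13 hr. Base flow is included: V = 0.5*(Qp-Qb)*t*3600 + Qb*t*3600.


V = 0.5*(99.1 - 15.3)*13*3600 + 15.3*13*3600 = 2.6770e+06 m^3


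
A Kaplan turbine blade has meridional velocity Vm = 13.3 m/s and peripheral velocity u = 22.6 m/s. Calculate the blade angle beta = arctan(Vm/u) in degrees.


beta = arctan(13.3 / 22.6) = 30.4766 degrees


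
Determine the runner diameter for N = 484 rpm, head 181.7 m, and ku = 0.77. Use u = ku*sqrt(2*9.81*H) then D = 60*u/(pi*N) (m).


u = 0.77 * sqrt(2*9.81*181.7) = 45.9746 m/s
D = 60 * 45.9746 / (pi * 484) = 1.8142 m


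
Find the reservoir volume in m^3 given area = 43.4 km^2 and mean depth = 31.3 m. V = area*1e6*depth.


V = 43.4 * 1e6 * 31.3 = 1.3584e+09 m^3


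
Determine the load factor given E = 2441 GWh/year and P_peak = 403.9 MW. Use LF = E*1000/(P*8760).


LF = 2441 * 1000 / (403.9 * 8760) = 0.6899


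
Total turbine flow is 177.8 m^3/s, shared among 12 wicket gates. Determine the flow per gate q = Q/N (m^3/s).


q = 177.8 / 12 = 14.8167 m^3/s


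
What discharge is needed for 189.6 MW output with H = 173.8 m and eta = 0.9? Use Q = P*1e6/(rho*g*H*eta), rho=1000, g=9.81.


Q = 189.6 * 1e6 / (1000 * 9.81 * 173.8 * 0.9) = 123.5598 m^3/s


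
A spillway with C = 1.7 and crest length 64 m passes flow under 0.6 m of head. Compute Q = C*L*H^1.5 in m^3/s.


Q = 1.7 * 64 * 0.6^1.5 = 50.5657 m^3/s


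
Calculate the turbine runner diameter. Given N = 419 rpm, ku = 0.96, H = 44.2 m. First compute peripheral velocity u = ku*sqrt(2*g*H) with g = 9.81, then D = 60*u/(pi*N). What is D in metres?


u = 0.96 * sqrt(2*9.81*44.2) = 28.2704 m/s
D = 60 * 28.2704 / (pi * 419) = 1.2886 m


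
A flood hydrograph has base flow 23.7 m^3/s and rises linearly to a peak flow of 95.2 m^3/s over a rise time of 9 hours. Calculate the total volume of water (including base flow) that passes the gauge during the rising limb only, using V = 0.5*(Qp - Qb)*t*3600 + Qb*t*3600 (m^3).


V = 0.5*(95.2 - 23.7)*9*3600 + 23.7*9*3600 = 1.9262e+06 m^3


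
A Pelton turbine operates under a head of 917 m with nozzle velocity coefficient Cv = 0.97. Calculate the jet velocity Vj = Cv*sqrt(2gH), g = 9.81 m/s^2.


Vj = 0.97 * sqrt(2*9.81*917) = 130.1086 m/s


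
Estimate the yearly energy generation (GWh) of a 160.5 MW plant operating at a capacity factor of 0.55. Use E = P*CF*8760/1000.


E = 160.5 * 0.55 * 8760 / 1000 = 773.2890 GWh


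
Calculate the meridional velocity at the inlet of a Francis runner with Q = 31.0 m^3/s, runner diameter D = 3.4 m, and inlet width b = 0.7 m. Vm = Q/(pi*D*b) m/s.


Vm = 31.0 / (pi * 3.4 * 0.7) = 4.1461 m/s


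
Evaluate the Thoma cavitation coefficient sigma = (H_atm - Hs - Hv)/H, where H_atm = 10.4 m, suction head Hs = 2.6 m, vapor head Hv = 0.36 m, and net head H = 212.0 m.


sigma = (10.4 - 2.6 - 0.36) / 212.0 = 0.0351


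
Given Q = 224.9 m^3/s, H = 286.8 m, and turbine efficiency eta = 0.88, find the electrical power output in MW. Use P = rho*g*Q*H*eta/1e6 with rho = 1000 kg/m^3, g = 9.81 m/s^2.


P = 1000 * 9.81 * 224.9 * 286.8 * 0.88 / 1e6 = 556.8270 MW


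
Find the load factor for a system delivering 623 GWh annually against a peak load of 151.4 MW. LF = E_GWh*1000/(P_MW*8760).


LF = 623 * 1000 / (151.4 * 8760) = 0.4697


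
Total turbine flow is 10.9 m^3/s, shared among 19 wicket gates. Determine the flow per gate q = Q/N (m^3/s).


q = 10.9 / 19 = 0.5737 m^3/s


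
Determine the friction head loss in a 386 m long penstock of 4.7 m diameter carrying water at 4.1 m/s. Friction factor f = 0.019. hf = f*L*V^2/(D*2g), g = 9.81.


hf = 0.019 * 386 * 4.1^2 / (4.7 * 2 * 9.81) = 1.3369 m


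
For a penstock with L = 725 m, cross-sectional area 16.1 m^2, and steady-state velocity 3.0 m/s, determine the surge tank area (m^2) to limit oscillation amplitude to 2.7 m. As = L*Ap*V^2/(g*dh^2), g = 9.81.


As = 725 * 16.1 * 3.0^2 / (9.81 * 2.7^2) = 1468.9596 m^2


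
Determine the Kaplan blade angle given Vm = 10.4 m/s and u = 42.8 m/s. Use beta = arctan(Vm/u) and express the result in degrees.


beta = arctan(10.4 / 42.8) = 13.6576 degrees


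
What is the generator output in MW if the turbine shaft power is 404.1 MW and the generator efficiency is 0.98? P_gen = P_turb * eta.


P_gen = 404.1 * 0.98 = 396.0180 MW


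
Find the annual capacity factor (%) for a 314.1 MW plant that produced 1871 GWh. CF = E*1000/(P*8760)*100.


CF = 1871 * 1000 / (314.1 * 8760) * 100 = 67.9989 %


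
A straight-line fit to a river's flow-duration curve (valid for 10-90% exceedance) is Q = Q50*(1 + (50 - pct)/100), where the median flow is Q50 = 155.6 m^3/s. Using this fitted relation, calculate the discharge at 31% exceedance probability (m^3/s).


Q = 155.6 * (1 + (50 - 31)/100) = 185.1640 m^3/s


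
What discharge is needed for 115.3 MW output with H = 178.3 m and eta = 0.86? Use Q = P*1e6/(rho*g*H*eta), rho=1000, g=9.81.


Q = 115.3 * 1e6 / (1000 * 9.81 * 178.3 * 0.86) = 76.6497 m^3/s


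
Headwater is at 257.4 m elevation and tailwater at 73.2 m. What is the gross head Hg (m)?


Hg = 257.4 - 73.2 = 184.2000 m


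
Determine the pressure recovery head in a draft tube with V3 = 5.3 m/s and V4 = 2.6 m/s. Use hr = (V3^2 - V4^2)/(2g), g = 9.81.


hr = (5.3^2 - 2.6^2) / (2*9.81) = 1.0872 m


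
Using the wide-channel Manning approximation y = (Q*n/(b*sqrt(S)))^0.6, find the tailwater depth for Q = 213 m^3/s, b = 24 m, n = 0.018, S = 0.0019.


y = (213 * 0.018 / (24 * 0.0019^0.5))^0.6 = 2.1799 m


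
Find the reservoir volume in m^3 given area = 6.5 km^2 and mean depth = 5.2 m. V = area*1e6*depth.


V = 6.5 * 1e6 * 5.2 = 3.3800e+07 m^3


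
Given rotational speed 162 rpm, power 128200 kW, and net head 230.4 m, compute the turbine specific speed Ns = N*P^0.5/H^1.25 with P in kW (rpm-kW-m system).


Ns = 162 * 128200^0.5 / 230.4^1.25 = 64.6184


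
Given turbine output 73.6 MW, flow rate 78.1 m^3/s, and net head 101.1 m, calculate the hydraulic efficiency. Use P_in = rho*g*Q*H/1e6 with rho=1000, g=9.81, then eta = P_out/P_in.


P_in = 1000 * 9.81 * 78.1 * 101.1 / 1e6 = 77.4589 MW
eta = 73.6 / 77.4589 = 0.9502


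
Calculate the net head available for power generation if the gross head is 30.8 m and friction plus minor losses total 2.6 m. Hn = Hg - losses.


Hn = 30.8 - 2.6 = 28.2000 m


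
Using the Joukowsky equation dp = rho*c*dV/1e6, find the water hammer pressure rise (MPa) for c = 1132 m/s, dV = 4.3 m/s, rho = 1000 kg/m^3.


dp = 1000 * 1132 * 4.3 / 1e6 = 4.8676 MPa


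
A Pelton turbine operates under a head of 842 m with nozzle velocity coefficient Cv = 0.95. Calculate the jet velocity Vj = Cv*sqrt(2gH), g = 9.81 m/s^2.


Vj = 0.95 * sqrt(2*9.81*842) = 122.1038 m/s


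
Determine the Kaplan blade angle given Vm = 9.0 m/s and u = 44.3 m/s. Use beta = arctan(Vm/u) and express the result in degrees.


beta = arctan(9.0 / 44.3) = 11.4839 degrees


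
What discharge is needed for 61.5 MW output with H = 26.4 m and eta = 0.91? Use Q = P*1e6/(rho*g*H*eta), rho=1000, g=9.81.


Q = 61.5 * 1e6 / (1000 * 9.81 * 26.4 * 0.91) = 260.9521 m^3/s


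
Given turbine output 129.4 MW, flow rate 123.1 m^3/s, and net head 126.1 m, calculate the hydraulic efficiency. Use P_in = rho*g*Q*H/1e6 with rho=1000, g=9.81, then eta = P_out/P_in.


P_in = 1000 * 9.81 * 123.1 * 126.1 / 1e6 = 152.2797 MW
eta = 129.4 / 152.2797 = 0.8498


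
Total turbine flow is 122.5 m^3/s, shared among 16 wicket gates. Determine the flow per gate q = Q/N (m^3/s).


q = 122.5 / 16 = 7.6562 m^3/s


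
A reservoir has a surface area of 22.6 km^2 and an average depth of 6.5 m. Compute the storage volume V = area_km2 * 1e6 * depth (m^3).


V = 22.6 * 1e6 * 6.5 = 1.4690e+08 m^3


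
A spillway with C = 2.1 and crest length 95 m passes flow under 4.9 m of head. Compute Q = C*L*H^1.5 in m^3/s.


Q = 2.1 * 95 * 4.9^1.5 = 2163.8992 m^3/s


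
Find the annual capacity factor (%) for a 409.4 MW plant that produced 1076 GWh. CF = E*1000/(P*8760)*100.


CF = 1076 * 1000 / (409.4 * 8760) * 100 = 30.0027 %


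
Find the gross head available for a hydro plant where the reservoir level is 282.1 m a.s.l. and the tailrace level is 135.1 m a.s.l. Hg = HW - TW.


Hg = 282.1 - 135.1 = 147.0000 m


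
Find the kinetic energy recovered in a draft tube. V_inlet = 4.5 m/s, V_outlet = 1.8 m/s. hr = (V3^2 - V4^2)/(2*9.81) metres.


hr = (4.5^2 - 1.8^2) / (2*9.81) = 0.8670 m


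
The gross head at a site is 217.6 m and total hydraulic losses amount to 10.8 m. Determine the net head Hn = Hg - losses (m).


Hn = 217.6 - 10.8 = 206.8000 m


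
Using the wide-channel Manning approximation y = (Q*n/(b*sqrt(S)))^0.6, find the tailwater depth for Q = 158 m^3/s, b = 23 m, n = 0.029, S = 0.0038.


y = (158 * 0.029 / (23 * 0.0038^0.5))^0.6 = 2.0214 m


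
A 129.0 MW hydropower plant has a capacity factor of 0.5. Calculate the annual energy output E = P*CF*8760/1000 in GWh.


E = 129.0 * 0.5 * 8760 / 1000 = 565.0200 GWh


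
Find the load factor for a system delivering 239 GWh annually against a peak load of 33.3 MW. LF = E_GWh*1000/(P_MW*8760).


LF = 239 * 1000 / (33.3 * 8760) = 0.8193


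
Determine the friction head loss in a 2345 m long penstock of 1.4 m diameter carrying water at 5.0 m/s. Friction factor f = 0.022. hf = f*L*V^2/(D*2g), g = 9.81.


hf = 0.022 * 2345 * 5.0^2 / (1.4 * 2 * 9.81) = 46.9546 m


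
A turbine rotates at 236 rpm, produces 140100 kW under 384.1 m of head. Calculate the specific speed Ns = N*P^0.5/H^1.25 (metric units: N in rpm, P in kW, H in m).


Ns = 236 * 140100^0.5 / 384.1^1.25 = 51.9488


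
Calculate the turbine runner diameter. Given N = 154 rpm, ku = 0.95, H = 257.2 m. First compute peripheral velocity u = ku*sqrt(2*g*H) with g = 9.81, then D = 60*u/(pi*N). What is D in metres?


u = 0.95 * sqrt(2*9.81*257.2) = 67.4852 m/s
D = 60 * 67.4852 / (pi * 154) = 8.3693 m


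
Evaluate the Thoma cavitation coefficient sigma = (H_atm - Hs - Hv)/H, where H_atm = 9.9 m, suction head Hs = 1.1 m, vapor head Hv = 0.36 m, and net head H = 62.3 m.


sigma = (9.9 - 1.1 - 0.36) / 62.3 = 0.1355


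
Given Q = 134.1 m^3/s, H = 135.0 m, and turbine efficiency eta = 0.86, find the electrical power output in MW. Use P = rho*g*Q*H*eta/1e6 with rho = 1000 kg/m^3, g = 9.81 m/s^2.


P = 1000 * 9.81 * 134.1 * 135.0 * 0.86 / 1e6 = 152.7320 MW


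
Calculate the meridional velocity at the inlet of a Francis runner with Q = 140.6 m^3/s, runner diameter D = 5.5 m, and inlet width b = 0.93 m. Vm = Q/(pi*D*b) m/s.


Vm = 140.6 / (pi * 5.5 * 0.93) = 8.7496 m/s


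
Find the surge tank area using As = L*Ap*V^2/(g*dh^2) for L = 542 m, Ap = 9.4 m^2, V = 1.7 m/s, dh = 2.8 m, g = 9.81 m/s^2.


As = 542 * 9.4 * 1.7^2 / (9.81 * 2.8^2) = 191.4432 m^2


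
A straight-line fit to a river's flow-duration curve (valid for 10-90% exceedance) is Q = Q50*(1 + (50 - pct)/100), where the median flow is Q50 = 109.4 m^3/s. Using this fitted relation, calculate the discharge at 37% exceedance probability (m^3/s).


Q = 109.4 * (1 + (50 - 37)/100) = 123.6220 m^3/s


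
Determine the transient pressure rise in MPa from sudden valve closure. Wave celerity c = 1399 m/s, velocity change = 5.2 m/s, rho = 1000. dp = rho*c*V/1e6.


dp = 1000 * 1399 * 5.2 / 1e6 = 7.2748 MPa


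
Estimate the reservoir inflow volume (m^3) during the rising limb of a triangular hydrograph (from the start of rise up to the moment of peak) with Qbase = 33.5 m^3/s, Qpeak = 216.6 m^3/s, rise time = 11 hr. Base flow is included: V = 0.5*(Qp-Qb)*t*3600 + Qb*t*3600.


V = 0.5*(216.6 - 33.5)*11*3600 + 33.5*11*3600 = 4.9520e+06 m^3


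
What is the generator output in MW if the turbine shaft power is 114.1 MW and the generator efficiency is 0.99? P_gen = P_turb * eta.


P_gen = 114.1 * 0.99 = 112.9590 MW


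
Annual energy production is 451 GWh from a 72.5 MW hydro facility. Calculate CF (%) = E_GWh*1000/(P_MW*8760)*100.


CF = 451 * 1000 / (72.5 * 8760) * 100 = 71.0124 %


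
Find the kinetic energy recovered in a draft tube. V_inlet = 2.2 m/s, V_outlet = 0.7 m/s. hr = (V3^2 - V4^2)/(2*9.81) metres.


hr = (2.2^2 - 0.7^2) / (2*9.81) = 0.2217 m


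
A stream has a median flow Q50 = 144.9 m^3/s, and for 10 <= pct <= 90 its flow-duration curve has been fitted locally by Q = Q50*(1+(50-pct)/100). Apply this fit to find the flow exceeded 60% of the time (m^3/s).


Q = 144.9 * (1 + (50 - 60)/100) = 130.4100 m^3/s


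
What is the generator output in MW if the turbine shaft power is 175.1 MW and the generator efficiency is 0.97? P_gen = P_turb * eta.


P_gen = 175.1 * 0.97 = 169.8470 MW


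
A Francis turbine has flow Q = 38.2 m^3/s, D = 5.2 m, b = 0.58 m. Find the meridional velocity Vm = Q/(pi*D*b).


Vm = 38.2 / (pi * 5.2 * 0.58) = 4.0316 m/s


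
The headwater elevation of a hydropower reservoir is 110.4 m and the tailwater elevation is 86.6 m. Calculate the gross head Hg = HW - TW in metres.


Hg = 110.4 - 86.6 = 23.8000 m


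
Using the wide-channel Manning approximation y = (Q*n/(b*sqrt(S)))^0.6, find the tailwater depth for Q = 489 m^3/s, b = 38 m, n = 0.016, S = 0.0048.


y = (489 * 0.016 / (38 * 0.0048^0.5))^0.6 = 1.9223 m


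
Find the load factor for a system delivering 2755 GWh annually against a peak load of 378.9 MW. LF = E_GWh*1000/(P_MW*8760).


LF = 2755 * 1000 / (378.9 * 8760) = 0.8300


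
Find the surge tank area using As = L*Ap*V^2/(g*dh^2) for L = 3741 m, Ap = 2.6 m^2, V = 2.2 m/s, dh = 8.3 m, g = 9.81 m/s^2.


As = 3741 * 2.6 * 2.2^2 / (9.81 * 8.3^2) = 69.6596 m^2


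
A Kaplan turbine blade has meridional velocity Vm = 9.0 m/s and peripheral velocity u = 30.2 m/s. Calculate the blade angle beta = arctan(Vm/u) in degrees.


beta = arctan(9.0 / 30.2) = 16.5948 degrees


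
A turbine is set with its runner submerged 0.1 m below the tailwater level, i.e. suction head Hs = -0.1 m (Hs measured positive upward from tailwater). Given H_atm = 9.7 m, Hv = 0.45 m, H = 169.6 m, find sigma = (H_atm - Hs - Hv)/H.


sigma = (9.7 - (-0.1) - 0.45) / 169.6 = 0.0551


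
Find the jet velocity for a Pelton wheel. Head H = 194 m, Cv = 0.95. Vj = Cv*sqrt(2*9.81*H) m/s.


Vj = 0.95 * sqrt(2*9.81*194) = 58.6103 m/s


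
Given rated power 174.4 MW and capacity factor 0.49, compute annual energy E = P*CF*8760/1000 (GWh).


E = 174.4 * 0.49 * 8760 / 1000 = 748.5946 GWh


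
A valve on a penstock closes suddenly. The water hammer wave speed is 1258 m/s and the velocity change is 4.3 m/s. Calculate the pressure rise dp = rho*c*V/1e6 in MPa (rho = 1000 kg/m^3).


dp = 1000 * 1258 * 4.3 / 1e6 = 5.4094 MPa


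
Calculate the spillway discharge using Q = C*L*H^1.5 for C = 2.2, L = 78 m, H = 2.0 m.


Q = 2.2 * 78 * 2.0^1.5 = 485.3581 m^3/s


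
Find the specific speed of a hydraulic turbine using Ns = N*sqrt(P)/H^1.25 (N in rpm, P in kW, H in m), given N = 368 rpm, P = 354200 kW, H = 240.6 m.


Ns = 368 * 354200^0.5 / 240.6^1.25 = 231.1280


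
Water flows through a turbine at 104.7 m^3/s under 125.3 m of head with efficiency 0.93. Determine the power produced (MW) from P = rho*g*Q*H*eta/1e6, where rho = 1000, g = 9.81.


P = 1000 * 9.81 * 104.7 * 125.3 * 0.93 / 1e6 = 119.6878 MW


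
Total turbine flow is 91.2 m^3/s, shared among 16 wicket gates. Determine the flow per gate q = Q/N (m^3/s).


q = 91.2 / 16 = 5.7000 m^3/s


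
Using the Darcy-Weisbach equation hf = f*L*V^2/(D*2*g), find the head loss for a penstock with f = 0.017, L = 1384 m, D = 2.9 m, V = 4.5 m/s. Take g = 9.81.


hf = 0.017 * 1384 * 4.5^2 / (2.9 * 2 * 9.81) = 8.3736 m


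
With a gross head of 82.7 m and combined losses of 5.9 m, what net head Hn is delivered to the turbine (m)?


Hn = 82.7 - 5.9 = 76.8000 m


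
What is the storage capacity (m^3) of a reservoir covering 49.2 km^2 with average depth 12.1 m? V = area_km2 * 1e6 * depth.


V = 49.2 * 1e6 * 12.1 = 5.9532e+08 m^3


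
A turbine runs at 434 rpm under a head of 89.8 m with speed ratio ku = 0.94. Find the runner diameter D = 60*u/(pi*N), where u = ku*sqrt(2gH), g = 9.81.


u = 0.94 * sqrt(2*9.81*89.8) = 39.4562 m/s
D = 60 * 39.4562 / (pi * 434) = 1.7363 m


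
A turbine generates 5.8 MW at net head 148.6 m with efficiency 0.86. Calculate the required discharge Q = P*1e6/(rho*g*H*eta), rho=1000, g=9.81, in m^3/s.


Q = 5.8 * 1e6 / (1000 * 9.81 * 148.6 * 0.86) = 4.6264 m^3/s


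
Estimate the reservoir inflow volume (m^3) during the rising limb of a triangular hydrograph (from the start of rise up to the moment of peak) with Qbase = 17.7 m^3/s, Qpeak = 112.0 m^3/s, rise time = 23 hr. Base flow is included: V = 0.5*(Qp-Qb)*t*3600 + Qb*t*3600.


V = 0.5*(112.0 - 17.7)*23*3600 + 17.7*23*3600 = 5.3696e+06 m^3


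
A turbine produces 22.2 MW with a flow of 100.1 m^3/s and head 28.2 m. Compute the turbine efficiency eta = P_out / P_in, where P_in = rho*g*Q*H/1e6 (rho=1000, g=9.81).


P_in = 1000 * 9.81 * 100.1 * 28.2 / 1e6 = 27.6919 MW
eta = 22.2 / 27.6919 = 0.8017


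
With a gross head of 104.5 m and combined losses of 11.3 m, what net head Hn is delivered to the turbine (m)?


Hn = 104.5 - 11.3 = 93.2000 m


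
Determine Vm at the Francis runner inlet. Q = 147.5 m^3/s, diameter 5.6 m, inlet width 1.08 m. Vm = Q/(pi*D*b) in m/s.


Vm = 147.5 / (pi * 5.6 * 1.08) = 7.7630 m/s


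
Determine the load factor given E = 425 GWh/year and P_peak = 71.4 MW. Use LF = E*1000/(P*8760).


LF = 425 * 1000 / (71.4 * 8760) = 0.6795


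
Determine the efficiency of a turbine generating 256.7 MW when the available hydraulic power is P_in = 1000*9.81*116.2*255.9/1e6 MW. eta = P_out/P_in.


P_in = 1000 * 9.81 * 116.2 * 255.9 / 1e6 = 291.7060 MW
eta = 256.7 / 291.7060 = 0.8800


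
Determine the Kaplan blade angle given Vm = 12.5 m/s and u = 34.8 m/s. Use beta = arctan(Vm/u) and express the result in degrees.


beta = arctan(12.5 / 34.8) = 19.7581 degrees


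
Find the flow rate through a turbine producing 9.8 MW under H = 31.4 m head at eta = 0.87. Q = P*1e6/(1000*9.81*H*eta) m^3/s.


Q = 9.8 * 1e6 / (1000 * 9.81 * 31.4 * 0.87) = 36.5686 m^3/s


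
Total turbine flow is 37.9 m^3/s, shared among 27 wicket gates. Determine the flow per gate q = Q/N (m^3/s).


q = 37.9 / 27 = 1.4037 m^3/s


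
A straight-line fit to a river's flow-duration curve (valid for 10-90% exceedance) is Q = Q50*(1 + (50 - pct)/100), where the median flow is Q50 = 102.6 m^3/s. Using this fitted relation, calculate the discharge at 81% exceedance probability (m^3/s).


Q = 102.6 * (1 + (50 - 81)/100) = 70.7940 m^3/s


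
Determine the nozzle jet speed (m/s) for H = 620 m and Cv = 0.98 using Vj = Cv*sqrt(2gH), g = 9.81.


Vj = 0.98 * sqrt(2*9.81*620) = 108.0865 m/s


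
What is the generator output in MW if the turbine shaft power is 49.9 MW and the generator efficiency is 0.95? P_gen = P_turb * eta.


P_gen = 49.9 * 0.95 = 47.4050 MW


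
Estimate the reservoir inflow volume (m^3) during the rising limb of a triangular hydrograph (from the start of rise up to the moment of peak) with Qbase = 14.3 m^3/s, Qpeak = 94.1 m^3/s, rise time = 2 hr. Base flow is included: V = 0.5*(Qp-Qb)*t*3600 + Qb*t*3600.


V = 0.5*(94.1 - 14.3)*2*3600 + 14.3*2*3600 = 390240.0000 m^3


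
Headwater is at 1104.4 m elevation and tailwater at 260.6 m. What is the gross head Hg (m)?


Hg = 1104.4 - 260.6 = 843.8000 m


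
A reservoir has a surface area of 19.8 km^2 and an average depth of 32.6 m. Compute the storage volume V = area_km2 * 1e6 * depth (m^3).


V = 19.8 * 1e6 * 32.6 = 6.4548e+08 m^3


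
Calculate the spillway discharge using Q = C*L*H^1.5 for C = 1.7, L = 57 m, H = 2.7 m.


Q = 1.7 * 57 * 2.7^1.5 = 429.9020 m^3/s


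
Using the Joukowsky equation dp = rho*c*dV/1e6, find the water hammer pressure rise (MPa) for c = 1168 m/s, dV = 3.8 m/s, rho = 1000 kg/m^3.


dp = 1000 * 1168 * 3.8 / 1e6 = 4.4384 MPa


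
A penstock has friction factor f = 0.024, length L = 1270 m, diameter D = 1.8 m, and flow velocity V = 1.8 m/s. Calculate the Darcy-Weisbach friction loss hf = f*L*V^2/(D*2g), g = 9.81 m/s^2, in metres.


hf = 0.024 * 1270 * 1.8^2 / (1.8 * 2 * 9.81) = 2.7963 m


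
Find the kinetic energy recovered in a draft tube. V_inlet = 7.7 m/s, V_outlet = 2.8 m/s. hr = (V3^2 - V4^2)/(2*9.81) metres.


hr = (7.7^2 - 2.8^2) / (2*9.81) = 2.6223 m


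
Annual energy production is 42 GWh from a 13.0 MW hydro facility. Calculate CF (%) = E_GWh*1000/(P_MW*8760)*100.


CF = 42 * 1000 / (13.0 * 8760) * 100 = 36.8809 %


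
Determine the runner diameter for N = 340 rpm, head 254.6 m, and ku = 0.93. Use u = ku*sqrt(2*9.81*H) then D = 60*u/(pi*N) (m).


u = 0.93 * sqrt(2*9.81*254.6) = 65.7297 m/s
D = 60 * 65.7297 / (pi * 340) = 3.6922 m


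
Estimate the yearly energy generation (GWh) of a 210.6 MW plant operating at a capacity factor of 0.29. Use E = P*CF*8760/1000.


E = 210.6 * 0.29 * 8760 / 1000 = 535.0082 GWh


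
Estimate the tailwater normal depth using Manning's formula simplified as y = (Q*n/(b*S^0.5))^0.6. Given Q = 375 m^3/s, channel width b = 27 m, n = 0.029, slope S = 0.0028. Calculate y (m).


y = (375 * 0.029 / (27 * 0.0028^0.5))^0.6 = 3.3798 m


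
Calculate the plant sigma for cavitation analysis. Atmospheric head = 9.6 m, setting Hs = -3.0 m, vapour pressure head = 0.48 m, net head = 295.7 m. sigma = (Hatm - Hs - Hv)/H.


sigma = (9.6 - (-3.0) - 0.48) / 295.7 = 0.0410


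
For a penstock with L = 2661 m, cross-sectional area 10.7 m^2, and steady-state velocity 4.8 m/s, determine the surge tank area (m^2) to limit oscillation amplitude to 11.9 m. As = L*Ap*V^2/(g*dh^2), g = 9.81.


As = 2661 * 10.7 * 4.8^2 / (9.81 * 11.9^2) = 472.2242 m^2


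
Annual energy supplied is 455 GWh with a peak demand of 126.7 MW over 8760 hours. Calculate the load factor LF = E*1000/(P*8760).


LF = 455 * 1000 / (126.7 * 8760) = 0.4099


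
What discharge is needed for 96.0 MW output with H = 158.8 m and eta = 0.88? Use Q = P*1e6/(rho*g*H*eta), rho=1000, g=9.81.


Q = 96.0 * 1e6 / (1000 * 9.81 * 158.8 * 0.88) = 70.0276 m^3/s


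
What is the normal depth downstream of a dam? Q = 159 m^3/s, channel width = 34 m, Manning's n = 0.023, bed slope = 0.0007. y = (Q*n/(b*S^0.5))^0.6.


y = (159 * 0.023 / (34 * 0.0007^0.5))^0.6 = 2.3198 m


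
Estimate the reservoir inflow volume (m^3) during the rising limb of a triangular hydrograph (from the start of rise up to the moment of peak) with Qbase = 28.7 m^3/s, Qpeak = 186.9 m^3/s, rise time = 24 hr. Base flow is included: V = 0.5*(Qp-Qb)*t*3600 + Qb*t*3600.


V = 0.5*(186.9 - 28.7)*24*3600 + 28.7*24*3600 = 9.3139e+06 m^3


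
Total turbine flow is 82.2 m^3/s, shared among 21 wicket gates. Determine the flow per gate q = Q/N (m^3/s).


q = 82.2 / 21 = 3.9143 m^3/s


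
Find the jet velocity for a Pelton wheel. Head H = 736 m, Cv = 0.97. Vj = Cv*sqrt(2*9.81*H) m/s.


Vj = 0.97 * sqrt(2*9.81*736) = 116.5628 m/s


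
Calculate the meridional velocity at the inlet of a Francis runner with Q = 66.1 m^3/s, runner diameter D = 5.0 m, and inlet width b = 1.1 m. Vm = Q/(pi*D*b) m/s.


Vm = 66.1 / (pi * 5.0 * 1.1) = 3.8255 m/s


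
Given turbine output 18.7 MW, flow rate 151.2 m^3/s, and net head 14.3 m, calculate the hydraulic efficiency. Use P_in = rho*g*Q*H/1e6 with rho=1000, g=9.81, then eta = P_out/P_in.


P_in = 1000 * 9.81 * 151.2 * 14.3 / 1e6 = 21.2108 MW
eta = 18.7 / 21.2108 = 0.8816


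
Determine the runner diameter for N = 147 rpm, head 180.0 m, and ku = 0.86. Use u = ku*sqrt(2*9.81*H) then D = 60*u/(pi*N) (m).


u = 0.86 * sqrt(2*9.81*180.0) = 51.1074 m/s
D = 60 * 51.1074 / (pi * 147) = 6.6400 m


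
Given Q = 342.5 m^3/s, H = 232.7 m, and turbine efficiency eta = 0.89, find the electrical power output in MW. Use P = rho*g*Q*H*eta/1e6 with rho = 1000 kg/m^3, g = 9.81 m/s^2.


P = 1000 * 9.81 * 342.5 * 232.7 * 0.89 / 1e6 = 695.8505 MW


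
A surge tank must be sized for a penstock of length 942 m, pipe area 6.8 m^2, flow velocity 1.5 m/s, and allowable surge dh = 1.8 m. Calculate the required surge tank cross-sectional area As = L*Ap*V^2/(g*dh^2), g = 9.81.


As = 942 * 6.8 * 1.5^2 / (9.81 * 1.8^2) = 453.4489 m^2


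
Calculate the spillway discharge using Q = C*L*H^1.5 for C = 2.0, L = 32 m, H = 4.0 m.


Q = 2.0 * 32 * 4.0^1.5 = 512.0000 m^3/s


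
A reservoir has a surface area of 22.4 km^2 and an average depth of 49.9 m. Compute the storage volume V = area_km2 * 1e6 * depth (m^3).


V = 22.4 * 1e6 * 49.9 = 1.1178e+09 m^3


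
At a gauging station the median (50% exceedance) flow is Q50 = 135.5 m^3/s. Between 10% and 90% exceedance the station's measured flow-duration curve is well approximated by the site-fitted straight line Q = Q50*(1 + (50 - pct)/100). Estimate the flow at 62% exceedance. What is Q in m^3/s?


Q = 135.5 * (1 + (50 - 62)/100) = 119.2400 m^3/s


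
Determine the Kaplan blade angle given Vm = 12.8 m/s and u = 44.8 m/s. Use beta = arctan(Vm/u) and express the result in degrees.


beta = arctan(12.8 / 44.8) = 15.9454 degrees


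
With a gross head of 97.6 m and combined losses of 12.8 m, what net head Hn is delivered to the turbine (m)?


Hn = 97.6 - 12.8 = 84.8000 m


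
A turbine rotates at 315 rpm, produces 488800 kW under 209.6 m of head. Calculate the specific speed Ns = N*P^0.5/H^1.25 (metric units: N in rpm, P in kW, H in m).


Ns = 315 * 488800^0.5 / 209.6^1.25 = 276.1449


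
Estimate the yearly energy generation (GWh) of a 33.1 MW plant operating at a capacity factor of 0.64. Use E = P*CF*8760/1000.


E = 33.1 * 0.64 * 8760 / 1000 = 185.5718 GWh


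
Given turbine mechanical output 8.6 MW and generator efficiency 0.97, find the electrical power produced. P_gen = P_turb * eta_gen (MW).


P_gen = 8.6 * 0.97 = 8.3420 MW


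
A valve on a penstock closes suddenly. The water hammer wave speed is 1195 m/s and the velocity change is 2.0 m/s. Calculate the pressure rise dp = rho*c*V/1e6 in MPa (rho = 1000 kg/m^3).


dp = 1000 * 1195 * 2.0 / 1e6 = 2.3900 MPa


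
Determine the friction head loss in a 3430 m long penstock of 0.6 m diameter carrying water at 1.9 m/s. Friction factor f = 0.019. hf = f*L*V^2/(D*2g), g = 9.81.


hf = 0.019 * 3430 * 1.9^2 / (0.6 * 2 * 9.81) = 19.9850 m


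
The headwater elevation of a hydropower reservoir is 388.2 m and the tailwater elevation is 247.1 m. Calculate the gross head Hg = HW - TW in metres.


Hg = 388.2 - 247.1 = 141.1000 m


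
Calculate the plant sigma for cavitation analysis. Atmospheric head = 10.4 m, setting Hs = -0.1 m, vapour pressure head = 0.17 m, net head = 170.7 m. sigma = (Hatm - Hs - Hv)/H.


sigma = (10.4 - (-0.1) - 0.17) / 170.7 = 0.0605


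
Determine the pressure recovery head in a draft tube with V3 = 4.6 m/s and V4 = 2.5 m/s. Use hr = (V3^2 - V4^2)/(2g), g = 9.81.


hr = (4.6^2 - 2.5^2) / (2*9.81) = 0.7599 m


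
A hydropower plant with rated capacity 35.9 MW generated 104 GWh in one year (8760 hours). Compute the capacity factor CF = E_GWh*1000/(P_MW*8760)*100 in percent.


CF = 104 * 1000 / (35.9 * 8760) * 100 = 33.0700 %


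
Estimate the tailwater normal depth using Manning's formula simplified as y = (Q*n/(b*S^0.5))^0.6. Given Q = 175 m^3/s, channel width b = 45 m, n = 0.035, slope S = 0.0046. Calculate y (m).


y = (175 * 0.035 / (45 * 0.0046^0.5))^0.6 = 1.5188 m


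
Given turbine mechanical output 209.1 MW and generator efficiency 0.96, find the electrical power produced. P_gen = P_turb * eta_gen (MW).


P_gen = 209.1 * 0.96 = 200.7360 MW


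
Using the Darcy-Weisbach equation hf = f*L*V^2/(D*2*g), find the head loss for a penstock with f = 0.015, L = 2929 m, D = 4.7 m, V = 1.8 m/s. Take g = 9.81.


hf = 0.015 * 2929 * 1.8^2 / (4.7 * 2 * 9.81) = 1.5437 m


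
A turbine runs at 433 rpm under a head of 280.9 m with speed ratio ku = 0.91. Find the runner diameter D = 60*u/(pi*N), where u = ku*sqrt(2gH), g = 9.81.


u = 0.91 * sqrt(2*9.81*280.9) = 67.5564 m/s
D = 60 * 67.5564 / (pi * 433) = 2.9798 m


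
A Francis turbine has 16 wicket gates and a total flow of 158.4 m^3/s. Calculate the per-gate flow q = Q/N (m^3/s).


q = 158.4 / 16 = 9.9000 m^3/s


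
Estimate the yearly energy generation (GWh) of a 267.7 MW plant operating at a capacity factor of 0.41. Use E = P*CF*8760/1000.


E = 267.7 * 0.41 * 8760 / 1000 = 961.4713 GWh


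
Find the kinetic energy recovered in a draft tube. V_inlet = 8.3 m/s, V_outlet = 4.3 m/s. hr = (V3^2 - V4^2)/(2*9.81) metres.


hr = (8.3^2 - 4.3^2) / (2*9.81) = 2.5688 m
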